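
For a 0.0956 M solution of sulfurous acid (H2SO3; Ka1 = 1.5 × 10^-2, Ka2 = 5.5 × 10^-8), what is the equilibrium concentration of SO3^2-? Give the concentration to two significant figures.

First ionization gives [H+] ≈ [HSO3-] = 3.11 × 10^-2 M.
Second step: Ka2 = [H+][SO3^2-]/[HSO3-] ≈ [SO3^2-] (since [H+] ≈ [HSO3-]).
So [SO3^2-] ≈ Ka2.

5.5 × 10^-8 M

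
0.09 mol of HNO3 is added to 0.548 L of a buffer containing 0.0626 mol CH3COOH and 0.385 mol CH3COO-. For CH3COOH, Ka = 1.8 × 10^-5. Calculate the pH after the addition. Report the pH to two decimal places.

pH = 5.03

After neutralization: n(CH3COOH) = 0.153 mol, n(CH3COO-) = 0.295 mol.
pKa = −log(1.8 × 10^-5) = 4.745
Henderson–Hasselbalch with mole ratio 0.295/0.153: pH = 4.745 + (+0.285)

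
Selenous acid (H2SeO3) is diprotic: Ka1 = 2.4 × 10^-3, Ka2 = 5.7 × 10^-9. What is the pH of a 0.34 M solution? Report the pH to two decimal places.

Since Ka1 ≫ Ka2, the first ionization dominates [H+].
Ka1 = x²/(0.34 − x) = 2.4 × 10^-3
Solving the quadratic: x = (−Ka1 + √(Ka1² + 4·Ka1·C₀))/2 = 2.74 × 10^-2 M
pH = −log(2.74 × 10^-2) = 1.56

pH = 1.56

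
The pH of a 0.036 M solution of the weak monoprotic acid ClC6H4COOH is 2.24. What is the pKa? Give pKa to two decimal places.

[H+] = 10^(-2.24) = 5.75 × 10^-3 M
At equilibrium [HA] = 0.036 − 5.75 × 10^-3 = 3.02 × 10^-2 M
Ka = [H+][A-]/[HA] = (5.75 × 10^-3)² / 3.02 × 10^-2 = 1.09 × 10^-3
pKa = -log(1.09 × 10^-3) = 2.96

pKa = 2.96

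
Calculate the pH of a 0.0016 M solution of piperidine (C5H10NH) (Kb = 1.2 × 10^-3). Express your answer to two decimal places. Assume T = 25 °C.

pH = 10.96

C5H10NH + H2O ⇌ C5H10NH2+ + OH-
Kb = [OH-]²/(0.0016 − [OH-]) = 1.2 × 10^-3
Here C₀/Kb ≈ 1.33, so the small-[OH-] approximation fails. Use the quadratic:
[OH-] = (−Kb + √(Kb² + 4·Kb·C₀))/2 = 9.10 × 10^-4 M
pOH = −log(9.10 × 10^-4) = 3.04; pH = 14.00 − 3.04 = 10.96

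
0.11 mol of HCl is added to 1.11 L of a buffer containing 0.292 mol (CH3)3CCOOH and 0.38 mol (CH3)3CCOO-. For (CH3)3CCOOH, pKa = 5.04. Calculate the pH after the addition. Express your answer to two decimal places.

Added H+ converts (CH3)3CCOO- to (CH3)3CCOOH: (CH3)3CCOOH → 0.402 mol, (CH3)3CCOO- → 0.27 mol.
Henderson–Hasselbalch with mole ratio 0.27/0.402: pH = 5.04 + (-0.173)

pH = 4.87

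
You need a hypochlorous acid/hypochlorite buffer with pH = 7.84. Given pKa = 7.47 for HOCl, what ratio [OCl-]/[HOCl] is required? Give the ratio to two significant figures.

ratio = 2.3

pH = pKa + log(r) ⇒ log(r) = 7.84 − 7.47 = +0.37
r = [OCl-]/[HOCl] = 10^(+0.37) = 2.34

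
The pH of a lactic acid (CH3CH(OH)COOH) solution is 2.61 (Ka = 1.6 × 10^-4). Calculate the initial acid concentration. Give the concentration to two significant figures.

[H+] = 10^(-2.61) = 2.45 × 10^-3 M = x
Ka = x²/(C₀ − x) ⇒ C₀ = x + x²/Ka
C₀ = 2.45 × 10^-3 + (2.45 × 10^-3)²/(1.6 × 10^-4) = 4.00 × 10^-2 M

C₀ = 4.0 × 10^-2 M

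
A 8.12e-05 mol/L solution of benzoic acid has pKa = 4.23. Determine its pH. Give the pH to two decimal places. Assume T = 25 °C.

C6H5COOH ⇌ C6H5COO- + H+
Ka = 10^(−4.23) = 5.89 × 10^-5
Ka = [H+]²/(8.12e-05 − [H+]) = 5.89 × 10^-5
Here C₀/Ka ≈ 1.38, so the small-[H+] approximation fails. Use the quadratic:
[H+] = [−5.89e-05 + √(5.89e-05² + 1.91e-08)]/2 = 4.57 × 10^-5 M
pH = −log(4.57 × 10^-5) = 4.34

pH = 4.34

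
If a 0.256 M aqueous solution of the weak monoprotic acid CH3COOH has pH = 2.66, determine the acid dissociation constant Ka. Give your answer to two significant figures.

[H+] = 10^(-2.66) = 2.19 × 10^-3 M
At equilibrium [HA] = 0.256 − 2.19 × 10^-3 = 2.54 × 10^-1 M
Ka = [H+][A-]/[HA] = (2.19 × 10^-3)² / 2.54 × 10^-1 = 1.9 × 10^-5

Ka = 1.9 × 10^-5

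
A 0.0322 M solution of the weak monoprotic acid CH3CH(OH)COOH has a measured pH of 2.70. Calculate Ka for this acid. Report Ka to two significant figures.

Ka = 1.3 × 10^-4

[H+] = 10^(-2.70) = 2.00 × 10^-3 M
At equilibrium [HA] = 0.0322 − 2.00 × 10^-3 = 3.02 × 10^-2 M
Ka = [H+][A-]/[HA] = (2.00 × 10^-3)² / 3.02 × 10^-2 = 1.3 × 10^-4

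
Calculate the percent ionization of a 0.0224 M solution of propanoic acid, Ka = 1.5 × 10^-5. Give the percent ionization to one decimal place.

2.6%

CH3CH2COOH ⇌ CH3CH2COO- + H+; let x = [H+] at equilibrium.
x ≈ √(Ka·C₀) = √(1.5 × 10^-5 × 0.0224) = 5.80 × 10^-4 M
Fraction ionized = 5.80 × 10^-4 / 0.0224 = 0.0259 → 2.6%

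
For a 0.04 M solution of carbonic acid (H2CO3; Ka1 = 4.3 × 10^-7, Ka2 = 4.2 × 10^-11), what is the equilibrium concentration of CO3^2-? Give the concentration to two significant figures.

4.2 × 10^-11 M

First ionization gives [H+] ≈ [HCO3-] = 1.31 × 10^-4 M.
Second step: Ka2 = [H+][CO3^2-]/[HCO3-] ≈ [CO3^2-] (since [H+] ≈ [HCO3-]).
So [CO3^2-] ≈ Ka2.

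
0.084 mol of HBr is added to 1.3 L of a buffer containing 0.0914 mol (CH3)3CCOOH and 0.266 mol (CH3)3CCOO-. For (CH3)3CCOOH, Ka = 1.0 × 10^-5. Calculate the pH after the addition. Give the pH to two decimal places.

pH = 5.02

After neutralization: n((CH3)3CCOOH) = 0.175 mol, n((CH3)3CCOO-) = 0.182 mol.
pKa = −log(1.0 × 10^-5) = 5.000
pH = pKa + log([A⁻]/[HA]) = 5.000 + log(0.182/0.175) = 5.000 +0.017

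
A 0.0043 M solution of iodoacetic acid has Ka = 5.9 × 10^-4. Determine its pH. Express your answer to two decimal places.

ICH2COOH ⇌ ICH2COO- + H+
Ka = x²/(0.0043 − x) = 5.9 × 10^-4
The 5% rule fails; solving x² + Ka·x − Ka·C₀ = 0 exactly:
x = (−Ka + √(Ka² + 4·Ka·C₀))/2 = 1.32 × 10^-3 M
pH = −log[H+] = −log(1.32 × 10^-3) = 2.88

pH = 2.88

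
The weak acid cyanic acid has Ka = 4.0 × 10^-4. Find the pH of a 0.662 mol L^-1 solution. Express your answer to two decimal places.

pH = 1.79

HOCN ⇌ OCN- + H+
Ka = [H+]²/(0.662 − [H+]) = 4.0 × 10^-4
Since Ka ≪ C₀, [H+] ≈ √(Ka·C₀) = 1.63 × 10^-2 M.
pH = −log[H+] = −log(1.63 × 10^-2) = 1.79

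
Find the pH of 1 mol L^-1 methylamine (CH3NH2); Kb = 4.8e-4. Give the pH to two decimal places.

pH = 12.34

CH3NH2 + H2O ⇌ CH3NH3+ + OH-
From the ICE table, Kb = x²/(1 − x) = 4.8 × 10^-4.
Since Kb ≪ C₀, x ≈ √(Kb·C₀) = 2.19 × 10^-2 M.
(x/C₀ = 2.2% < 5%, so the approximation holds.)
pOH = −log(2.19 × 10^-2) = 1.66; pH = 14.00 − 1.66 = 12.34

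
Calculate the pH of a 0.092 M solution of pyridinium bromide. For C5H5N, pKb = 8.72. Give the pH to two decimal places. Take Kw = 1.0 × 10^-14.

pH = 3.16

C5H5NH+ is the conjugate acid of the weak base C5H5N.
Kb = 10^(−8.72) = 1.91 × 10^-9
Ka = Kw/Kb = 1.0×10^-14 / 1.91 × 10^-9 = 5.24 × 10^-6
Ka = x²/(0.092 − x) = 5.24 × 10^-6
Assume x ≪ 0.092: x ≈ √(5.24 × 10^-6 × 0.092) = 6.94 × 10^-4 M
pH = −log(6.94 × 10^-4) = 3.16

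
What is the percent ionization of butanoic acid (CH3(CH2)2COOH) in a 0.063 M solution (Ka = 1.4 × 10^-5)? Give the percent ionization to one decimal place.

CH3(CH2)2COOH ⇌ CH3(CH2)2COO- + H+; let x = [H+] at equilibrium.
x ≈ √(Ka·C₀) = √(1.4 × 10^-5 × 0.063) = 9.39 × 10^-4 M
Fraction ionized = 9.39 × 10^-4 / 0.063 = 0.0149 → 1.5%

1.5%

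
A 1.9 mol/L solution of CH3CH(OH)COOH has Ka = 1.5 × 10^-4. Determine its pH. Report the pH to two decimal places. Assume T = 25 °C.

pH = 1.77

CH3CH(OH)COOH ⇌ CH3CH(OH)COO- + H+
Ka = [H+]²/(1.9 − [H+]) = 1.5 × 10^-4
Assume [H+] ≪ 1.9: [H+] ≈ √(1.5 × 10^-4 × 1.9) = 1.69 × 10^-2 M
Check: 0.89% ionized — well under 5%, approximation valid.
pH = −log(1.69 × 10^-2) = 1.77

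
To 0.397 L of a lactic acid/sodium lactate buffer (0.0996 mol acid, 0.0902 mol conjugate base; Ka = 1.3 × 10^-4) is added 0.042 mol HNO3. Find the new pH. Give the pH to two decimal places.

pH = 3.42

Added H+ converts CH3CH(OH)COO- to CH3CH(OH)COOH: CH3CH(OH)COOH → 0.142 mol, CH3CH(OH)COO- → 0.0482 mol.
pKa = −log(1.3 × 10^-4) = 3.886
Henderson–Hasselbalch with mole ratio 0.0482/0.142: pH = 3.886 + (-0.469)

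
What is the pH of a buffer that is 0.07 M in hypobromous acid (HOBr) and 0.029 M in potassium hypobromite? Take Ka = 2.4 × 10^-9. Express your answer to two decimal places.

pH = 8.24

pKa = −log(2.4 × 10^-9) = 8.620
Using pH = pKa + log([base]/[acid]) with [base]/[acid] = 0.029/0.07:
pH = 8.620 + (-0.383) = 8.24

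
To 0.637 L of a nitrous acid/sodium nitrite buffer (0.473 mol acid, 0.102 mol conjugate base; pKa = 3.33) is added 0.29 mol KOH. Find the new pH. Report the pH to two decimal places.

After neutralization: n(HNO2) = 0.183 mol, n(NO2-) = 0.392 mol.
Henderson–Hasselbalch with mole ratio 0.392/0.183: pH = 3.33 + (+0.331)

pH = 3.66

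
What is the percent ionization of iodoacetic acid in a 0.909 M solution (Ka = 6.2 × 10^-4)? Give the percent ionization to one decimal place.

ICH2COOH ⇌ ICH2COO- + H+; let x = [H+] at equilibrium.
x ≈ √(Ka·C₀) = √(6.2 × 10^-4 × 0.909) = 2.37 × 10^-2 M
% ionization = x/C₀ × 100% = 2.37 × 10^-2/0.909 × 100% = 2.6%

2.6%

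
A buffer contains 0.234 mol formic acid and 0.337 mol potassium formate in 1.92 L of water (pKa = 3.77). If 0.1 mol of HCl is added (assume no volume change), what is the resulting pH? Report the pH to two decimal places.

pH = 3.62

Added H+ converts HCOO- to HCOOH: HCOOH → 0.334 mol, HCOO- → 0.237 mol.
Henderson–Hasselbalch with mole ratio 0.237/0.334: pH = 3.77 + (-0.149)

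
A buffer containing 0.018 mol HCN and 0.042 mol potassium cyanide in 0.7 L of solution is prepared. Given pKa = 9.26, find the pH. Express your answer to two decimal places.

pH = 9.63

Using pH = pKa + log([base]/[acid]) with [base]/[acid] = 0.042/0.018:
pH = 9.26 + (+0.368) = 9.63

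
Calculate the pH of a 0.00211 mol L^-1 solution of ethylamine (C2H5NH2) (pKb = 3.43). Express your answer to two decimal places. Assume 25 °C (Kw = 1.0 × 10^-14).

pH = 10.86

C2H5NH2 + H2O ⇌ C2H5NH3+ + OH-
Kb = 10^(−3.43) = 3.72 × 10^-4
From the ICE table, Kb = x²/(0.00211 − x) = 3.72 × 10^-4.
Here C₀/Kb ≈ 5.67, so the small-x approximation fails. Use the quadratic:
x = (−Kb + √(Kb² + 4·Kb·C₀))/2 = 7.19 × 10^-4 M
pOH = 3.14, so pH = 14.00 − pOH = 10.86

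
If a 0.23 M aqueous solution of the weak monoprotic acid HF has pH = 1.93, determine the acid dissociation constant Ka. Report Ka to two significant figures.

Ka = 6.3 × 10^-4

[H+] = 10^(-1.93) = 1.17 × 10^-2 M
At equilibrium [HA] = 0.23 − 1.17 × 10^-2 = 2.18 × 10^-1 M
Ka = [H+][A-]/[HA] = (1.17 × 10^-2)² / 2.18 × 10^-1 = 6.3 × 10^-4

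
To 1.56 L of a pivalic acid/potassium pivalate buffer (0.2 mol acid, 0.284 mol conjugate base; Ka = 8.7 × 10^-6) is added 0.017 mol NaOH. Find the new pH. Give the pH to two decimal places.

OH- converts (CH3)3CCOOH to (CH3)3CCOO-: (CH3)3CCOOH → 0.183 mol, (CH3)3CCOO- → 0.301 mol.
pKa = −log(8.7 × 10^-6) = 5.060
pH = pKa + log(n_(CH3)3CCOO-/n_(CH3)3CCOOH) = 5.060 + log(0.301/0.183) = 5.060 + (+0.216)

pH = 5.28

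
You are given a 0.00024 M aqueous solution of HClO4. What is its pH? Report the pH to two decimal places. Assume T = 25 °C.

pH = 3.62

HClO4 is a strong acid and dissociates completely, so [H+] = 0.00024 M.
pH = -log(0.00024) = 3.62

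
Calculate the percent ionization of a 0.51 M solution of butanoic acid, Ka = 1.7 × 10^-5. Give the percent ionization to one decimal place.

0.6%

CH3(CH2)2COOH ⇌ CH3(CH2)2COO- + H+; let x = [H+] at equilibrium.
x ≈ √(Ka·C₀) = √(1.7 × 10^-5 × 0.51) = 2.94 × 10^-3 M
Fraction ionized = 2.94 × 10^-3 / 0.51 = 0.0058 → 0.6%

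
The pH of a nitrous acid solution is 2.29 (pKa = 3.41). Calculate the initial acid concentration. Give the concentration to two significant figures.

[H+] = 10^(-2.29) = 5.13 × 10^-3 M = x
Ka = 10^(−3.41) = 3.89 × 10^-4
Ka = x²/(C₀ − x) ⇒ C₀ = x + x²/Ka
C₀ = 5.13 × 10^-3 + (5.13 × 10^-3)²/(3.89 × 10^-4) = 7.28 × 10^-2 M

C₀ = 7.3 × 10^-2 M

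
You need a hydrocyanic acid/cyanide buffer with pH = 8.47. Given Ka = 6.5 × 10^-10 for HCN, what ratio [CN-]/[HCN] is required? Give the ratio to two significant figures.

pKa = -log(6.5 × 10^-10) = 9.187
pH = pKa + log(r) ⇒ log(r) = 8.47 − 9.187 = -0.717
r = [CN-]/[HCN] = 10^(-0.717) = 0.192

ratio = 0.19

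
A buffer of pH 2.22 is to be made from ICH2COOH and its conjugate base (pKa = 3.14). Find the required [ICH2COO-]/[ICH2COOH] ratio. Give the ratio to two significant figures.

pH = pKa + log(r) ⇒ log(r) = 2.22 − 3.14 = -0.92
r = [ICH2COO-]/[ICH2COOH] = 10^(-0.92) = 0.12

ratio = 0.12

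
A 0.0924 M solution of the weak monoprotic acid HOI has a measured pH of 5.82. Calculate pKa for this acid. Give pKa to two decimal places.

pKa = 10.61

[H+] = 10^(-5.82) = 1.51 × 10^-6 M
At equilibrium [HA] = 0.0924 − 1.51 × 10^-6 = 9.24 × 10^-2 M
Ka = [H+][A-]/[HA] = (1.51 × 10^-6)² / 9.24 × 10^-2 = 2.47 × 10^-11
pKa = -log(2.47 × 10^-11) = 10.61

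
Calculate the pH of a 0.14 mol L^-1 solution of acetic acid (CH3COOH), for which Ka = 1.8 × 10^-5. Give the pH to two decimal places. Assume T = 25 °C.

pH = 2.80

CH3COOH ⇌ CH3COO- + H+
Ka = [H+]²/(0.14 − [H+]) = 1.8 × 10^-5
Neglecting [H+] in the denominator: [H+] = √(1.8 × 10^-5 × 0.14) = 1.59 × 10^-3 M
Check: 1.1% ionized — well under 5%, approximation valid.
pH = −log(1.59 × 10^-3) = 2.80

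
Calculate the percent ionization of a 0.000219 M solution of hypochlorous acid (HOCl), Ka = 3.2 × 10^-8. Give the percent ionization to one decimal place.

HOCl ⇌ OCl- + H+; let x = [H+] at equilibrium.
x ≈ √(Ka·C₀) = √(3.2 × 10^-8 × 0.000219) = 2.65 × 10^-6 M
% ionization = x/C₀ × 100% = 2.65 × 10^-6/0.000219 × 100% = 1.2%

1.2%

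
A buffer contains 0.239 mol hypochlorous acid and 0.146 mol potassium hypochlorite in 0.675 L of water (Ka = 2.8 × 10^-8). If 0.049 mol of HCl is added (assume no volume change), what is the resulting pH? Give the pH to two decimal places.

Added H+ converts OCl- to HOCl: HOCl → 0.288 mol, OCl- → 0.097 mol.
pKa = −log(2.8 × 10^-8) = 7.553
pH = pKa + log([A⁻]/[HA]) = 7.553 + log(0.097/0.288) = 7.553 -0.473

pH = 7.08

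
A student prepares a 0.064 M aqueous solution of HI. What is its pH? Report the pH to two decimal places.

HI is a strong acid and dissociates completely, so [H+] = 0.064 M.
pH = -log(0.064) = 1.19

pH = 1.19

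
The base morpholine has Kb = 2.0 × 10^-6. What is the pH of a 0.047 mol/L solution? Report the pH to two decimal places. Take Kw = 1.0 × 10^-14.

C4H8ONH + H2O ⇌ C4H8ONH2+ + OH-
Kb = [OH-]²/(0.047 − [OH-]) = 2.0 × 10^-6
Assume [OH-] ≪ 0.047: [OH-] ≈ √(2.0 × 10^-6 × 0.047) = 3.07 × 10^-4 M
pOH = −log(3.07 × 10^-4) = 3.51; pH = 14.00 − 3.51 = 10.49

pH = 10.49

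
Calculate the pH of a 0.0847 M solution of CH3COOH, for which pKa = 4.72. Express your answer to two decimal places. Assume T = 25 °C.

CH3COOH ⇌ CH3COO- + H+
Ka = 10^(−4.72) = 1.91 × 10^-5
Ka = [H+]²/(0.0847 − [H+]) = 1.91 × 10^-5
Since Ka ≪ C₀, [H+] ≈ √(Ka·C₀) = 1.27 × 10^-3 M.
Check: 1.5% ionized — well under 5%, approximation valid.
pH = −log[H+] = −log(1.27 × 10^-3) = 2.90

pH = 2.90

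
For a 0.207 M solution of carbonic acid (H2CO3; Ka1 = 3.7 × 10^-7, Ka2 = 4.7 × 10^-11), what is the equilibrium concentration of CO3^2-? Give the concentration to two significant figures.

First ionization gives [H+] ≈ [HCO3-] = 2.77 × 10^-4 M.
Second step: Ka2 = [H+][CO3^2-]/[HCO3-] ≈ [CO3^2-] (since [H+] ≈ [HCO3-]).
So [CO3^2-] ≈ Ka2.

4.7 × 10^-11 M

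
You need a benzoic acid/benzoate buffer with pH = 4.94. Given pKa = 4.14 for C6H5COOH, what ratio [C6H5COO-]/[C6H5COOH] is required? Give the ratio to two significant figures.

ratio = 6.3

pH = pKa + log(r) ⇒ log(r) = 4.94 − 4.14 = +0.80
r = [C6H5COO-]/[C6H5COOH] = 10^(+0.80) = 6.31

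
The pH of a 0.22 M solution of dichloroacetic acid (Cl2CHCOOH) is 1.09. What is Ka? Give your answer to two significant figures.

[H+] = 10^(-1.09) = 8.13 × 10^-2 M
At equilibrium [HA] = 0.22 − 8.13 × 10^-2 = 1.39 × 10^-1 M
Ka = [H+][A-]/[HA] = (8.13 × 10^-2)² / 1.39 × 10^-1 = 4.8 × 10^-2

Ka = 4.8 × 10^-2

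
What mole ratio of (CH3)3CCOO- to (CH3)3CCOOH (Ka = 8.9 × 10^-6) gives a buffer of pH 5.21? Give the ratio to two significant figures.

pKa = -log(8.9 × 10^-6) = 5.051
pH = pKa + log(r) ⇒ log(r) = 5.21 − 5.051 = +0.159
r = [(CH3)3CCOO-]/[(CH3)3CCOOH] = 10^(+0.159) = 1.44

ratio = 1.4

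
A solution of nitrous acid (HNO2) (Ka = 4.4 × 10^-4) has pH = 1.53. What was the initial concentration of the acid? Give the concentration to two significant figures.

[H+] = 10^(-1.53) = 2.95 × 10^-2 M = x
Ka = x²/(C₀ − x) ⇒ C₀ = x + x²/Ka
C₀ = 2.95 × 10^-2 + (2.95 × 10^-2)²/(4.4 × 10^-4) = 2.01 M

C₀ = 2.0 M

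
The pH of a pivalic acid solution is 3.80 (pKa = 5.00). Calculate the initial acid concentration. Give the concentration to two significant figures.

[H+] = 10^(-3.80) = 1.58 × 10^-4 M = x
Ka = 10^(−5.00) = 1.00 × 10^-5
Ka = x²/(C₀ − x) ⇒ C₀ = x + x²/Ka
C₀ = 1.58 × 10^-4 + (1.58 × 10^-4)²/(1.00 × 10^-5) = 2.65 × 10^-3 M

C₀ = 2.7 × 10^-3 M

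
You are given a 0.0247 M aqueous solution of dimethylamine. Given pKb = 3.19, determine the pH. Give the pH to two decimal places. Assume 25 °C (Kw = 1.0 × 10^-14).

pH = 11.57

(CH3)2NH + H2O ⇌ (CH3)2NH2+ + OH-
Kb = 10^(−3.19) = 6.46 × 10^-4
Let x = [OH-] at equilibrium. Kb = x²/(0.0247 − x).
Here C₀/Kb ≈ 38.2, so the small-x approximation fails. Use the quadratic:
x = (−Kb + √(Kb² + 4·Kb·C₀))/2 = 3.68 × 10^-3 M
pOH = 2.43, so pH = 14.00 − pOH = 11.57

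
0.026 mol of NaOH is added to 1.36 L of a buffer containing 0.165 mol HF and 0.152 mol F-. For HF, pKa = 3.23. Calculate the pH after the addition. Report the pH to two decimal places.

OH- converts HF to F-: HF → 0.139 mol, F- → 0.178 mol.
pH = pKa + log([A⁻]/[HA]) = 3.23 + log(0.178/0.139) = 3.23 +0.107

pH = 3.34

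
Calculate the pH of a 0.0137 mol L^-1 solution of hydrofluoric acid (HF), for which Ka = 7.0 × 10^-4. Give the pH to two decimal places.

pH = 2.56

HF ⇌ F- + H+
From the ICE table, Ka = x²/(0.0137 − x) = 7.0 × 10^-4.
Here C₀/Ka ≈ 19.6, so the small-x approximation fails. Use the quadratic:
x = [−0.0007 + √(0.0007² + 3.84e-05)]/2 = 2.77 × 10^-3 M
pH = −log(2.77 × 10^-3) = 2.56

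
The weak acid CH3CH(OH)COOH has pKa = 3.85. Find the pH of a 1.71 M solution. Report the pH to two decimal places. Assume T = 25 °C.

pH = 1.81

CH3CH(OH)COOH ⇌ CH3CH(OH)COO- + H+
Ka = 10^(−3.85) = 1.41 × 10^-4
Let x = [H+] at equilibrium. Ka = x²/(1.71 − x).
Assume x ≪ 1.71: x ≈ √(1.41 × 10^-4 × 1.71) = 1.55 × 10^-2 M
pH = −log[H+] = −log(1.55 × 10^-2) = 1.81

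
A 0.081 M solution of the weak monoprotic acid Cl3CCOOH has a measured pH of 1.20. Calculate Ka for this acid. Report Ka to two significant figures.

Ka = 2.2 × 10^-1

[H+] = 10^(-1.20) = 6.31 × 10^-2 M
At equilibrium [HA] = 0.081 − 6.31 × 10^-2 = 1.79 × 10^-2 M
Ka = [H+][A-]/[HA] = (6.31 × 10^-2)² / 1.79 × 10^-2 = 2.2 × 10^-1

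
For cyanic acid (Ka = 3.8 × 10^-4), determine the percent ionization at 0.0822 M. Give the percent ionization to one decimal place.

HOCN ⇌ OCN- + H+; let x = [H+] at equilibrium.
Ka = x²/(C₀ − x); solving the quadratic gives x = 5.40 × 10^-3 M.
% ionization = x/C₀ × 100% = 5.40 × 10^-3/0.0822 × 100% = 6.6%

6.6%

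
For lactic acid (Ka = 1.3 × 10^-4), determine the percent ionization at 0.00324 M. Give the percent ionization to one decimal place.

18.1%

CH3CH(OH)COOH ⇌ CH3CH(OH)COO- + H+; let x = [H+] at equilibrium.
Solve x² + 0.00013x − 4.21e-07 = 0 → x = 5.87 × 10^-4 M
% ionization = x/C₀ × 100% = 5.87 × 10^-4/0.00324 × 100% = 18.1%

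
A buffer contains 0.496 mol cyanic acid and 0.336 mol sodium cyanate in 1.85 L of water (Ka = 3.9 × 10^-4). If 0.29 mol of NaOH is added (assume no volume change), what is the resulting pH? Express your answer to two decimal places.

pH = 3.89

After neutralization: n(HOCN) = 0.206 mol, n(OCN-) = 0.626 mol.
pKa = −log(3.9 × 10^-4) = 3.409
pH = pKa + log([A⁻]/[HA]) = 3.409 + log(0.626/0.206) = 3.409 +0.483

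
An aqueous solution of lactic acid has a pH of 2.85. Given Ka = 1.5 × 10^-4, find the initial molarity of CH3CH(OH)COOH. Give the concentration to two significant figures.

[H+] = 10^(-2.85) = 1.41 × 10^-3 M = x
Ka = x²/(C₀ − x) ⇒ C₀ = x + x²/Ka
C₀ = 1.41 × 10^-3 + (1.41 × 10^-3)²/(1.5 × 10^-4) = 1.47 × 10^-2 M

C₀ = 1.5 × 10^-2 M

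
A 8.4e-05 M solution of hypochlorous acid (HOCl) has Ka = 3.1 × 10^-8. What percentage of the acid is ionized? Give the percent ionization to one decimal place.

1.9%

HOCl ⇌ OCl- + H+; let x = [H+] at equilibrium.
x ≈ √(Ka·C₀) = √(3.1 × 10^-8 × 8.4e-05) = 1.61 × 10^-6 M
Fraction ionized = 1.61 × 10^-6 / 8.4e-05 = 0.0192 → 1.9%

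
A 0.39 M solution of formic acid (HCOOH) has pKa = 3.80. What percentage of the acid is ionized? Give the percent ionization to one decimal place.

HCOOH ⇌ HCOO- + H+; let x = [H+] at equilibrium.
Ka = 10^(−3.80) = 1.58 × 10^-4
x ≈ √(Ka·C₀) = √(1.58 × 10^-4 × 0.39) = 7.85 × 10^-3 M
% ionization = x/C₀ × 100% = 7.85 × 10^-3/0.39 × 100% = 2.0%

2.0%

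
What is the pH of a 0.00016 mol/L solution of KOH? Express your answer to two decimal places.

KOH is a strong base; [OH-] = 0.00016 M.
pOH = -log(0.00016) = 3.80
pH = 14.00 - 3.80 = 10.20

pH = 10.20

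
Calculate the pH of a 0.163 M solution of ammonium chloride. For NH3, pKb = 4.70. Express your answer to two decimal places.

NH4+ is the conjugate acid of the weak base NH3.
Kb = 10^(−4.70) = 2.00 × 10^-5
Ka = Kw/Kb = 1.0×10^-14 / 2.00 × 10^-5 = 5.00 × 10^-10
Ka = x²/(0.163 − x) = 5.00 × 10^-10
Neglecting x in the denominator: x = √(5.00 × 10^-10 × 0.163) = 9.03 × 10^-6 M
(x/C₀ = 0.0055% < 5%, so the approximation holds.)
pH = −log[H+] = −log(9.03 × 10^-6) = 5.04

pH = 5.04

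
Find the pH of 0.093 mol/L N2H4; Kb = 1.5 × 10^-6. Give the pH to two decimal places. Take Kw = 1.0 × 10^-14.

pH = 10.57

N2H4 + H2O ⇌ N2H5+ + OH-
From the ICE table, Kb = x²/(0.093 − x) = 1.5 × 10^-6.
Neglecting x in the denominator: x = √(1.5 × 10^-6 × 0.093) = 3.73 × 10^-4 M
Check: 0.4% ionized — well under 5%, approximation valid.
pOH = −log(3.73 × 10^-4) = 3.43; pH = 14.00 − 3.43 = 10.57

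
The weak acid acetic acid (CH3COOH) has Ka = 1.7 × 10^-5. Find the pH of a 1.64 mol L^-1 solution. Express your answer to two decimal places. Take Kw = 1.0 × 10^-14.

pH = 2.28

CH3COOH ⇌ CH3COO- + H+
Ka = x²/(1.64 − x) = 1.7 × 10^-5
Since Ka ≪ C₀, x ≈ √(Ka·C₀) = 5.28 × 10^-3 M.
Check: 0.32% ionized — well under 5%, approximation valid.
pH = −log(5.28 × 10^-3) = 2.28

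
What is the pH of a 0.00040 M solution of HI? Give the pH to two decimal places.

HI is a strong acid and dissociates completely, so [H+] = 0.00040 M.
pH = -log(0.0004) = 3.40

pH = 3.40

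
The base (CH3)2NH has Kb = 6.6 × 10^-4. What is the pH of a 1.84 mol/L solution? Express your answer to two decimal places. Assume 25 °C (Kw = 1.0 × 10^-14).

pH = 12.54

(CH3)2NH + H2O ⇌ (CH3)2NH2+ + OH-
From the ICE table, Kb = [OH-]²/(1.84 − [OH-]) = 6.6 × 10^-4.
Assume [OH-] ≪ 1.84: [OH-] ≈ √(6.6 × 10^-4 × 1.84) = 3.48 × 10^-2 M
pOH = −log(3.48 × 10^-2) = 1.46; pH = 14.00 − 1.46 = 12.54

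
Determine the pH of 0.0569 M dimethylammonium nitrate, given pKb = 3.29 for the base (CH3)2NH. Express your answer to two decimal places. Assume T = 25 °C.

(CH3)2NH2+ is the conjugate acid of the weak base (CH3)2NH.
Kb = 10^(−3.29) = 5.13 × 10^-4
Ka = Kw/Kb = 1.0×10^-14 / 5.13 × 10^-4 = 1.95 × 10^-11
Ka = x²/(0.0569 − x) = 1.95 × 10^-11
Neglecting x in the denominator: x = √(1.95 × 10^-11 × 0.0569) = 1.05 × 10^-6 M
pH = −log(1.05 × 10^-6) = 5.98

pH = 5.98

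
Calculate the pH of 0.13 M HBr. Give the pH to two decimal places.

pH = 0.89

HBr is a strong acid and dissociates completely, so [H+] = 0.13 M.
pH = -log(0.13) = 0.89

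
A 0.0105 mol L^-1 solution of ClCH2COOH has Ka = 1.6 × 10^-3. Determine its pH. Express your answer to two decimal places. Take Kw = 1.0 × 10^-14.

pH = 2.47

ClCH2COOH ⇌ ClCH2COO- + H+
Ka = [H+]²/(0.0105 − [H+]) = 1.6 × 10^-3
The 5% rule fails; solving [H+]² + Ka·[H+] − Ka·C₀ = 0 exactly:
[H+] = [−0.0016 + √(0.0016² + 6.72e-05)]/2 = 3.38 × 10^-3 M
pH = −log(3.38 × 10^-3) = 2.47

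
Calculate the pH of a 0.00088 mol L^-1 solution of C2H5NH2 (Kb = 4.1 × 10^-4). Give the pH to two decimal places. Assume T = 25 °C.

C2H5NH2 + H2O ⇌ C2H5NH3+ + OH-
From the ICE table, Kb = [OH-]²/(0.00088 − [OH-]) = 4.1 × 10^-4.
[OH-] is not negligible relative to C₀; solve [OH-]² + 0.00041·[OH-] − 3.61e-07 = 0.
[OH-] = [−0.00041 + √(0.00041² + 1.44e-06)]/2 = 4.30 × 10^-4 M
pOH = 3.37, so pH = 14.00 − pOH = 10.63

pH = 10.63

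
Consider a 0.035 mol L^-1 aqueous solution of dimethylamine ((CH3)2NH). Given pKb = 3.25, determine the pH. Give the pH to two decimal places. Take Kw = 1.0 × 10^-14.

(CH3)2NH + H2O ⇌ (CH3)2NH2+ + OH-
Kb = 10^(−3.25) = 5.62 × 10^-4
From the ICE table, Kb = [OH-]²/(0.035 − [OH-]) = 5.62 × 10^-4.
The 5% rule fails; solving [OH-]² + Kb·[OH-] − Kb·C₀ = 0 exactly:
[OH-] = [−0.000562 + √(0.000562² + 7.87e-05)]/2 = 4.16 × 10^-3 M
pOH = 2.38, so pH = 14.00 − pOH = 11.62

pH = 11.62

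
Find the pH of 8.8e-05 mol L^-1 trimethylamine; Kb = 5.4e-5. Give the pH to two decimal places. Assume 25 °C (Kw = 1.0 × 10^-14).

pH = 9.67

(CH3)3N + H2O ⇌ (CH3)3NH+ + OH-
Let x = [OH-] at equilibrium. Kb = x²/(8.8e-05 − x).
Here C₀/Kb ≈ 1.63, so the small-x approximation fails. Use the quadratic:
x = [−5.4e-05 + √(5.4e-05² + 1.9e-08)]/2 = 4.70 × 10^-5 M
pOH = −log(4.70 × 10^-5) = 4.33; pH = 14.00 − 4.33 = 9.67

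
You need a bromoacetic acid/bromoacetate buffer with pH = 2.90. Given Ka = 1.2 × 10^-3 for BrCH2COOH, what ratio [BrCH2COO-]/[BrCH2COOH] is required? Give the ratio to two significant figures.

ratio = 0.95

pKa = -log(1.2 × 10^-3) = 2.921
pH = pKa + log(r) ⇒ log(r) = 2.90 − 2.921 = -0.021
r = [BrCH2COO-]/[BrCH2COOH] = 10^(-0.021) = 0.953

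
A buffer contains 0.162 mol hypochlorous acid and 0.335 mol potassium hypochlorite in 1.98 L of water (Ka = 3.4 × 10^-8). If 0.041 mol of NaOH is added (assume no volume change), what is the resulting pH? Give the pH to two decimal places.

pH = 7.96

After neutralization: n(HOCl) = 0.121 mol, n(OCl-) = 0.376 mol.
pKa = −log(3.4 × 10^-8) = 7.469
Henderson–Hasselbalch with mole ratio 0.376/0.121: pH = 7.469 + (+0.492)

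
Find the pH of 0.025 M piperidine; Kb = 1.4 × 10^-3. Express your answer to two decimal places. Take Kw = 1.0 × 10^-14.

C5H10NH + H2O ⇌ C5H10NH2+ + OH-
From the ICE table, Kb = [OH-]²/(0.025 − [OH-]) = 1.4 × 10^-3.
[OH-] is not negligible relative to C₀; solve [OH-]² + 0.0014·[OH-] − 3.5e-05 = 0.
[OH-] = (−Kb + √(Kb² + 4·Kb·C₀))/2 = 5.26 × 10^-3 M
pOH = −log(5.26 × 10^-3) = 2.28; pH = 14.00 − 2.28 = 11.72

pH = 11.72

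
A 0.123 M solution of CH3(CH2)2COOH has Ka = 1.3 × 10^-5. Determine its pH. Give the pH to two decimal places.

pH = 2.90

CH3(CH2)2COOH ⇌ CH3(CH2)2COO- + H+
Ka = x²/(0.123 − x) = 1.3 × 10^-5
Neglecting x in the denominator: x = √(1.3 × 10^-5 × 0.123) = 1.26 × 10^-3 M
pH = −log(1.26 × 10^-3) = 2.90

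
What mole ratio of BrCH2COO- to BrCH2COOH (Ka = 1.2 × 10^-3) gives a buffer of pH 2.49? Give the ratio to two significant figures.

ratio = 0.37

pKa = -log(1.2 × 10^-3) = 2.921
pH = pKa + log(r) ⇒ log(r) = 2.49 − 2.921 = -0.431
r = [BrCH2COO-]/[BrCH2COOH] = 10^(-0.431) = 0.371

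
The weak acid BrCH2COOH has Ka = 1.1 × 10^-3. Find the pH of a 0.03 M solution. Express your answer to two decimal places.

pH = 2.28

BrCH2COOH ⇌ BrCH2COO- + H+
Ka = [H+]²/(0.03 − [H+]) = 1.1 × 10^-3
[H+] is not negligible relative to C₀; solve [H+]² + 0.0011·[H+] − 3.3e-05 = 0.
[H+] = (−Ka + √(Ka² + 4·Ka·C₀))/2 = 5.22 × 10^-3 M
pH = −log(5.22 × 10^-3) = 2.28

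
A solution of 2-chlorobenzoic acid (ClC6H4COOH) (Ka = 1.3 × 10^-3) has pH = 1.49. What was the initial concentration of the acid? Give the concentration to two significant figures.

C₀ = 8.4 × 10^-1 M

[H+] = 10^(-1.49) = 3.24 × 10^-2 M = x
Ka = x²/(C₀ − x) ⇒ C₀ = x + x²/Ka
C₀ = 3.24 × 10^-2 + (3.24 × 10^-2)²/(1.3 × 10^-3) = 8.40 × 10^-1 M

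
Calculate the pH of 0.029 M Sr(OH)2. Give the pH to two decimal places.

Sr(OH)2 is a strong base (each formula unit releases 2 OH-); [OH-] = 0.058 M.
pOH = -log(0.058) = 1.24
pH = 14.00 - 1.24 = 12.76

pH = 12.76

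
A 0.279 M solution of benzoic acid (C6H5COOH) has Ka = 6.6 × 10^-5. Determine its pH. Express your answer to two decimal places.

C6H5COOH ⇌ C6H5COO- + H+
From the ICE table, Ka = [H+]²/(0.279 − [H+]) = 6.6 × 10^-5.
Assume [H+] ≪ 0.279: [H+] ≈ √(6.6 × 10^-5 × 0.279) = 4.29 × 10^-3 M
Check: 1.5% ionized — well under 5%, approximation valid.
pH = −log(4.29 × 10^-3) = 2.37

pH = 2.37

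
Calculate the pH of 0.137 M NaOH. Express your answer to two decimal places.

pH = 13.14

NaOH is a strong base; [OH-] = 0.137 M.
pOH = -log(0.137) = 0.86
pH = 14.00 - 0.86 = 13.14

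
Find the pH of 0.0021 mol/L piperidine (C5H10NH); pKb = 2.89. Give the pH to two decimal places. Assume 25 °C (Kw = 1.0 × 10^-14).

C5H10NH + H2O ⇌ C5H10NH2+ + OH-
Kb = 10^(−2.89) = 1.29 × 10^-3
Kb = [OH-]²/(0.0021 − [OH-]) = 1.29 × 10^-3
Here C₀/Kb ≈ 1.63, so the small-[OH-] approximation fails. Use the quadratic:
[OH-] = [−0.00129 + √(0.00129² + 1.08e-05)]/2 = 1.12 × 10^-3 M
pOH = −log(1.12 × 10^-3) = 2.95; pH = 14.00 − 2.95 = 11.05

pH = 11.05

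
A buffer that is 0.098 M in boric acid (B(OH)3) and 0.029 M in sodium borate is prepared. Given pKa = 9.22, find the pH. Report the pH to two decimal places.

Henderson–Hasselbalch: pH = pKa + log([B(OH)4-]/[B(OH)3]) = 9.22 + log(0.029/0.098)
pH = 9.22 + (-0.529) = 8.69

pH = 8.69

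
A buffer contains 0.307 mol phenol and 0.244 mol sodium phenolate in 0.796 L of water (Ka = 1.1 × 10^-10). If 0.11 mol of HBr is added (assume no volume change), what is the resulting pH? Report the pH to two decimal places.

After neutralization: n(C6H5OH) = 0.417 mol, n(C6H5O-) = 0.134 mol.
pKa = −log(1.1 × 10^-10) = 9.959
pH = pKa + log([A⁻]/[HA]) = 9.959 + log(0.134/0.417) = 9.959 -0.493

pH = 9.47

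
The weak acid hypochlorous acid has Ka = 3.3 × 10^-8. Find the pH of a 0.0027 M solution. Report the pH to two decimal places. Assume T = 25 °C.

HOCl ⇌ OCl- + H+
Ka = [H+]²/(0.0027 − [H+]) = 3.3 × 10^-8
Neglecting [H+] in the denominator: [H+] = √(3.3 × 10^-8 × 0.0027) = 9.44 × 10^-6 M
Check: 0.35% ionized — well under 5%, approximation valid.
pH = −log(9.44 × 10^-6) = 5.03

pH = 5.03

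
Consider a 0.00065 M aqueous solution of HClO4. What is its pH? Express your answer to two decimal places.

HClO4 is a strong acid and dissociates completely, so [H+] = 0.00065 M.
pH = -log(0.00065) = 3.19

pH = 3.19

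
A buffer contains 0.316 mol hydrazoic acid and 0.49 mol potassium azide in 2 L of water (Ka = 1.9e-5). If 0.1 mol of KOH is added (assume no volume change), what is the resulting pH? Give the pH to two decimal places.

pH = 5.16

OH- converts HN3 to N3-: HN3 → 0.216 mol, N3- → 0.59 mol.
pKa = −log(1.9 × 10^-5) = 4.721
Henderson–Hasselbalch with mole ratio 0.59/0.216: pH = 4.721 + (+0.436)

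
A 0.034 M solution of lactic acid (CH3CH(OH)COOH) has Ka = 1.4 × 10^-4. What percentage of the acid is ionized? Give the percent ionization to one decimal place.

6.2%

CH3CH(OH)COOH ⇌ CH3CH(OH)COO- + H+; let x = [H+] at equilibrium.
Ka = x²/(C₀ − x); solving the quadratic gives x = 2.11 × 10^-3 M.
% ionization = x/C₀ × 100% = 2.11 × 10^-3/0.034 × 100% = 6.2%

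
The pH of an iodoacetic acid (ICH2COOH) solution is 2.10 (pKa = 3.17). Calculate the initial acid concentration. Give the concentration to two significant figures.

[H+] = 10^(-2.10) = 7.94 × 10^-3 M = x
Ka = 10^(−3.17) = 6.76 × 10^-4
Ka = x²/(C₀ − x) ⇒ C₀ = x + x²/Ka
C₀ = 7.94 × 10^-3 + (7.94 × 10^-3)²/(6.76 × 10^-4) = 1.01 × 10^-1 M

C₀ = 1.0 × 10^-1 M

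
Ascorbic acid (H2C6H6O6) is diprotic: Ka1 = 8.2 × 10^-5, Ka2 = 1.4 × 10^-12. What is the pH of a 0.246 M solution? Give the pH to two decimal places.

Ka1 ≫ Ka2, so treat the first dissociation as the only significant source of H+.
Ka1 = x²/(0.246 − x) = 8.2 × 10^-5
x ≈ √(8.2 × 10^-5 × 0.246) = 4.49 × 10^-3 M
pH = −log(4.49 × 10^-3) = 2.35

pH = 2.35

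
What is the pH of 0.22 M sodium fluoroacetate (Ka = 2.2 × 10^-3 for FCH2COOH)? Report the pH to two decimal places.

FCH2COO- is the conjugate base of the weak acid FCH2COOH.
Kb = Kw/Ka = 1.0×10^-14 / 2.2 × 10^-3 = 4.55 × 10^-12
Kb = x²/(0.22 − x) = 4.55 × 10^-12
Since Kb ≪ C₀, x ≈ √(Kb·C₀) = 1.00 × 10^-6 M.
pOH = −log(1.00 × 10^-6) = 6.00; pH = 14.00 − 6.00 = 8.00

pH = 8.00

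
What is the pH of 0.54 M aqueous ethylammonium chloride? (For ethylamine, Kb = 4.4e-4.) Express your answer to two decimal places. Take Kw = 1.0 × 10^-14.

C2H5NH3+ is the conjugate acid of the weak base C2H5NH2.
Ka = Kw/Kb = 1.0×10^-14 / 4.4 × 10^-4 = 2.27 × 10^-11
Let x = [H+] at equilibrium. Ka = x²/(0.54 − x).
Assume x ≪ 0.54: x ≈ √(2.27 × 10^-11 × 0.54) = 3.50 × 10^-6 M
pH = −log(3.50 × 10^-6) = 5.46

pH = 5.46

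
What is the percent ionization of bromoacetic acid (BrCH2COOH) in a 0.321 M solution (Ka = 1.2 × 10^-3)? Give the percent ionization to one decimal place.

5.9%

BrCH2COOH ⇌ BrCH2COO- + H+; let x = [H+] at equilibrium.
Solve x² + 0.0012x − 0.000385 = 0 → x = 1.90 × 10^-2 M
Fraction ionized = 1.90 × 10^-2 / 0.321 = 0.0592 → 5.9%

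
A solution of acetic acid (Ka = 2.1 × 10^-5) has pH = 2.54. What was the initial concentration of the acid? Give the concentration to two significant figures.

[H+] = 10^(-2.54) = 2.88 × 10^-3 M = x
Ka = x²/(C₀ − x) ⇒ C₀ = x + x²/Ka
C₀ = 2.88 × 10^-3 + (2.88 × 10^-3)²/(2.1 × 10^-5) = 3.98 × 10^-1 M

C₀ = 4.0 × 10^-1 M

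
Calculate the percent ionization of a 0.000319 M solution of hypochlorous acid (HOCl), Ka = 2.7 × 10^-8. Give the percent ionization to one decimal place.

HOCl ⇌ OCl- + H+; let x = [H+] at equilibrium.
x ≈ √(Ka·C₀) = √(2.7 × 10^-8 × 0.000319) = 2.93 × 10^-6 M
% ionization = x/C₀ × 100% = 2.93 × 10^-6/0.000319 × 100% = 0.9%

0.9%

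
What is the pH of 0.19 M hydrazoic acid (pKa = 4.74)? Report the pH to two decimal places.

HN3 ⇌ N3- + H+
Ka = 10^(−4.74) = 1.82 × 10^-5
Ka = [H+]²/(0.19 − [H+]) = 1.82 × 10^-5
Assume [H+] ≪ 0.19: [H+] ≈ √(1.82 × 10^-5 × 0.19) = 1.86 × 10^-3 M
pH = −log[H+] = −log(1.86 × 10^-3) = 2.73

pH = 2.73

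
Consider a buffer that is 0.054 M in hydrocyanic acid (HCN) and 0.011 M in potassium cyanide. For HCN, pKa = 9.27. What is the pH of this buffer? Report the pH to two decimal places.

Using pH = pKa + log([base]/[acid]) with [base]/[acid] = 0.011/0.054:
pH = 9.27 + (-0.691) = 8.58

pH = 8.58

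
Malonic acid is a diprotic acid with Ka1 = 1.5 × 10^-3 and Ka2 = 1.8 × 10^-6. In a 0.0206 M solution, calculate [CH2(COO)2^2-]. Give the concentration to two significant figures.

1.8 × 10^-6 M

First ionization gives [H+] ≈ [CH2(COOH)COO-] = 4.86 × 10^-3 M.
Second step: Ka2 = [H+][CH2(COO)2^2-]/[CH2(COOH)COO-] ≈ [CH2(COO)2^2-] (since [H+] ≈ [CH2(COOH)COO-]).
So [CH2(COO)2^2-] ≈ Ka2.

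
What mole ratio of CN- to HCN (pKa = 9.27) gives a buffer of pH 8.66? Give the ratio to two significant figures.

ratio = 0.25

pH = pKa + log(r) ⇒ log(r) = 8.66 − 9.27 = -0.61
r = [CN-]/[HCN] = 10^(-0.61) = 0.245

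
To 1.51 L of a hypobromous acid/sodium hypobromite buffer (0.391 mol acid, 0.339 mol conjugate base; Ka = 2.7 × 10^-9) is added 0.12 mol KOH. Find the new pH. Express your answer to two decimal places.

pH = 8.80

OH- converts HOBr to OBr-: HOBr → 0.271 mol, OBr- → 0.459 mol.
pKa = −log(2.7 × 10^-9) = 8.569
pH = pKa + log(n_OBr-/n_HOBr) = 8.569 + log(0.459/0.271) = 8.569 + (+0.229)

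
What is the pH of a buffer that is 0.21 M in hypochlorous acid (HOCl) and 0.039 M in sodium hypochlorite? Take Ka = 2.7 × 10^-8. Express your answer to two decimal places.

pH = 6.84

pKa = −log(2.7 × 10^-8) = 7.569
Using pH = pKa + log([base]/[acid]) with [base]/[acid] = 0.039/0.21:
pH = 7.569 + (-0.731) = 6.84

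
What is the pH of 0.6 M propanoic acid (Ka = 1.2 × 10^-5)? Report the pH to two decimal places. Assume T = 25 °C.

pH = 2.57

CH3CH2COOH ⇌ CH3CH2COO- + H+
Ka = [H+]²/(0.6 − [H+]) = 1.2 × 10^-5
Since Ka ≪ C₀, [H+] ≈ √(Ka·C₀) = 2.68 × 10^-3 M.
pH = −log[H+] = −log(2.68 × 10^-3) = 2.57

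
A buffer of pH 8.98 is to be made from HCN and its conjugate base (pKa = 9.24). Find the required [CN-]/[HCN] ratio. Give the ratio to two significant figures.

ratio = 0.55

pH = pKa + log(r) ⇒ log(r) = 8.98 − 9.24 = -0.26
r = [CN-]/[HCN] = 10^(-0.26) = 0.55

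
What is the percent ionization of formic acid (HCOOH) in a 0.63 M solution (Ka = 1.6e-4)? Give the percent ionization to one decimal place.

1.6%

HCOOH ⇌ HCOO- + H+; let x = [H+] at equilibrium.
x ≈ √(Ka·C₀) = √(1.6 × 10^-4 × 0.63) = 1.00 × 10^-2 M
% ionization = x/C₀ × 100% = 1.00 × 10^-2/0.63 × 100% = 1.6%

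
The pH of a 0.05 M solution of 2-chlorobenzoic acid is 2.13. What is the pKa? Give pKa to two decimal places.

[H+] = 10^(-2.13) = 7.41 × 10^-3 M
At equilibrium [HA] = 0.05 − 7.41 × 10^-3 = 4.26 × 10^-2 M
Ka = [H+][A-]/[HA] = (7.41 × 10^-3)² / 4.26 × 10^-2 = 1.29 × 10^-3
pKa = -log(1.29 × 10^-3) = 2.89

pKa = 2.89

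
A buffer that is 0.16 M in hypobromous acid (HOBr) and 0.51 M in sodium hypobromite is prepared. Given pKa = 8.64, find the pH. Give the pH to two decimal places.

pH = 9.14

Henderson–Hasselbalch: pH = pKa + log([OBr-]/[HOBr]) = 8.64 + log(0.51/0.16)
pH = 8.64 + (+0.503) = 9.14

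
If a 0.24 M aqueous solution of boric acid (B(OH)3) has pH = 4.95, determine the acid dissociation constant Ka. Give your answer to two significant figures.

[H+] = 10^(-4.95) = 1.12 × 10^-5 M
At equilibrium [HA] = 0.24 − 1.12 × 10^-5 = 2.40 × 10^-1 M
Ka = [H+][A-]/[HA] = (1.12 × 10^-5)² / 2.40 × 10^-1 = 5.2 × 10^-10

Ka = 5.2 × 10^-10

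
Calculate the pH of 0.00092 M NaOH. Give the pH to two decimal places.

pH = 10.96

NaOH is a strong base; [OH-] = 0.00092 M.
pOH = -log(0.00092) = 3.04
pH = 14.00 - 3.04 = 10.96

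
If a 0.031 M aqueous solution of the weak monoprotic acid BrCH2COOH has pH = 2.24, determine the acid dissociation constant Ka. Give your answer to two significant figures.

[H+] = 10^(-2.24) = 5.75 × 10^-3 M
At equilibrium [HA] = 0.031 − 5.75 × 10^-3 = 2.53 × 10^-2 M
Ka = [H+][A-]/[HA] = (5.75 × 10^-3)² / 2.53 × 10^-2 = 1.3 × 10^-3

Ka = 1.3 × 10^-3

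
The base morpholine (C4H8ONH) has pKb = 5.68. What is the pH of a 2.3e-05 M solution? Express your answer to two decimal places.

pH = 8.78

C4H8ONH + H2O ⇌ C4H8ONH2+ + OH-
Kb = 10^(−5.68) = 2.09 × 10^-6
From the ICE table, Kb = x²/(2.3e-05 − x) = 2.09 × 10^-6.
Here C₀/Kb ≈ 11, so the small-x approximation fails. Use the quadratic:
x = [−2.09e-06 + √(2.09e-06² + 1.92e-10)]/2 = 5.97 × 10^-6 M
pOH = 5.22, so pH = 14.00 − pOH = 8.78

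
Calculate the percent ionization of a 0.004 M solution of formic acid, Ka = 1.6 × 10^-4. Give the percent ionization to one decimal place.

HCOOH ⇌ HCOO- + H+; let x = [H+] at equilibrium.
Solve x² + 0.00016x − 6.4e-07 = 0 → x = 7.24 × 10^-4 M
% ionization = x/C₀ × 100% = 7.24 × 10^-4/0.004 × 100% = 18.1%

18.1%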